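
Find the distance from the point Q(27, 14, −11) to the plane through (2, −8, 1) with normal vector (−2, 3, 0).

16√13/13

The plane has equation n·(r − (2, −8, 1)) = 0, i.e. n·r = -28.
d = |(-2)·27 + 3·14 − (-28)| / √(4 + 9 + 0) = |16| / √13 = 16/√13.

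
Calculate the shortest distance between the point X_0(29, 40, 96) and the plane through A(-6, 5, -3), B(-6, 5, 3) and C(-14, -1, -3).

AB = (0, 0, 6) and AC = (-8, -6, 0), so a normal is n = AB × AC = (36, -48, 0).
Then n·(29, 40, 96) - (-456) = -420.
|n| = √(1296 + 2304 + 0) = 60, so the distance is |-420|/60 = 7.

7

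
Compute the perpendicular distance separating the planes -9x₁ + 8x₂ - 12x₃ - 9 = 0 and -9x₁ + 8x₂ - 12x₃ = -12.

21/17

Both planes have normal n = (-9, 8, -12), |n| = 17. Any point on the first plane is at distance |(-12) − 9|/|n| = 21/17 from the second.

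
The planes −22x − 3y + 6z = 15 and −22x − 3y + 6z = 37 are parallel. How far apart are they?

22/23

With common normal n = (−22, −3, 6) (|n| = 23), the distance is |15 − 37|/|n| = 22/23.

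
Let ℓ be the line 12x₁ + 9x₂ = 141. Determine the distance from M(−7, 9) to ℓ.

48/5

d = |12·(-7) + 9·9 − 141| / √(144 + 81) = |-144|/15 = 48/5.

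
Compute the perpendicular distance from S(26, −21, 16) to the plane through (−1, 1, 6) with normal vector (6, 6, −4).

The plane has equation n·(r − (−1, 1, 6)) = 0, i.e. n·r = -24.
Then n·(26, −21, 16) − (−24) = −10.
|n| = √(36 + 36 + 16) = 2√22, so the distance is |-10|/(2√22) = 5√22/22.

5/√22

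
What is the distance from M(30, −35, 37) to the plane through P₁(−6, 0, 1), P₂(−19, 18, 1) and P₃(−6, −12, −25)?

1

P₁P₂ = (−13, 18, 0) and P₁P₃ = (0, −12, −26), so a normal is n = P₁P₂ × P₁P₃ = (−468, −338, 156).
Then n·(30, −35, 37) − 2964 = 598.
|n| = √(219024 + 114244 + 24336) = 598, so the distance is |598|/598 = 1.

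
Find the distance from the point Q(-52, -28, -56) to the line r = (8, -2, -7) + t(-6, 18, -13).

Direction vector d = (-6, 18, -13).
AP = (-60, -26, -49), and AP × d = (1220, -486, -1236).
|AP × d|² = 3252292 and |d|² = 529, so the distance is √(3252292/529) = √6148 = 2√1537.

2√1537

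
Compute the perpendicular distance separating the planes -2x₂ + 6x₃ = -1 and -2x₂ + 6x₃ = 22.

23/(2√10)

Both planes have normal n = (0, -2, 6), |n| = 2√10. Any point on the first plane is at distance |22 − (-1)|/|n| = 23/(2√10) = 23√10/20 from the second.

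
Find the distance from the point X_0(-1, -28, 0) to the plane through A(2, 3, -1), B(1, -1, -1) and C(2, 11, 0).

AB = (-1, -4, 0) and AC = (0, 8, 1), so a normal is n = AB × AC = (-4, 1, -8).
d = |(-4)·(-1) + 1·(-28) + (-8)·0 − 3| / √(16 + 1 + 64) = |-27| / 9 = 3.

3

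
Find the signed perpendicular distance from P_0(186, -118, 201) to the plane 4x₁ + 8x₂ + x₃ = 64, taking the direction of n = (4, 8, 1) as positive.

-7

n·P_0 − 64 = -63.
|n| = 9, so the signed distance is -63/9 = -7.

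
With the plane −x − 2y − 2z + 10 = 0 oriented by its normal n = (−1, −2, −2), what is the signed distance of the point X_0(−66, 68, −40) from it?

20/3

n·X_0 − (-10) = 20.
|n| = 3, so the signed distance is 20/3.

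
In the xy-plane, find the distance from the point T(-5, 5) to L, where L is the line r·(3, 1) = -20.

√10

d = |3·(-5) + 1·5 − (-20)| / √(9 + 1) = |10|/√10 = √10.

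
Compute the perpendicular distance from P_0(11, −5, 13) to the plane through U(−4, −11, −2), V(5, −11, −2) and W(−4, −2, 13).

UV = (9, 0, 0) and UW = (0, 9, 15), so a normal is n = UV × UW = (0, −135, 81).
Then n·(11, −5, 13) − 1323 = 405.
|n| = √(0 + 18225 + 6561) = 27√34, so the distance is |405|/(27√34) = 15/√34.

15/√34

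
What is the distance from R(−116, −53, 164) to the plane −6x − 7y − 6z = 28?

5

Normal vector n = (−6, −7, −6), and n·(−116, −53, 164) − 28 = 55.
|n| = √(36 + 49 + 36) = 11, so the distance is |55|/11 = 5.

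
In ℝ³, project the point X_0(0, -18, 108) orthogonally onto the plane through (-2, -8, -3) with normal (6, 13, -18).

(24, 34, 36)

n = (6, 13, -18), |n|² = 529, and n·X_0 − (-62) = -2116.
t = -2116/529 = -4, so the foot is X_0 − t·n = (0, -18, 108) − (-4)·(6, 13, -18) = (24, 34, 36).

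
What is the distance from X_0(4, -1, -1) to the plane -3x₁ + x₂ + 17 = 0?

n = (-3, 1, 0); n·P − (-17) = 4; |n| = √10; distance = 4/√10.

2√10/5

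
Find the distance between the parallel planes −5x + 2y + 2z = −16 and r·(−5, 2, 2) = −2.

14/√33

With common normal n = (−5, 2, 2) (|n| = √33), the distance is |(-16) − (-2)|/|n| = 14/√33.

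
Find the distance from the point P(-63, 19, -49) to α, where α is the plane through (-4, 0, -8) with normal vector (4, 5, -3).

9√2/5

The plane has equation n·(r − (-4, 0, -8)) = 0, i.e. n·r = 8.
Then n·(-63, 19, -49) - 8 = -18.
|n| = √(16 + 25 + 9) = 5√2, so the distance is |-18|/(5√2) = 9√2/5.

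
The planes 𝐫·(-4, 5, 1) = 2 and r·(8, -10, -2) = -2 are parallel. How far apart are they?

1/√42

Divide the second equation by -2 to match normals: -4x₁ + 5x₂ + x₃ = 1.
With common normal n = (-4, 5, 1) (|n| = √42), the distance is |2 − 1|/|n| = 1/√42.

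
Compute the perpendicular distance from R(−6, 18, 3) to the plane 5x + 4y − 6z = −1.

25/√77

Normal vector n = (5, 4, −6), and n·(−6, 18, 3) − (−1) = 25.
|n| = √(25 + 16 + 36) = √77, so the distance is |25|/√77 = 25/√77.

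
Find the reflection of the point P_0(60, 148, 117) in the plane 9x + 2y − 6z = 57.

(534/11, 1600/11, 1371/11)

n = (9, 2, −6), |n|² = 121, n·P_0 − 57 = 77, so t = 77/121 = 7/11.
Foot F = P_0 − (7/11)·n = (597/11, 1614/11, 1329/11); the reflection is 2F − P_0 = (534/11, 1600/11, 1371/11).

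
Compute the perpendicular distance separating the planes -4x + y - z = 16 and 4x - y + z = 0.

8√2/3

Divide the second equation by -1 to match normals: -4x + y - z = 0.
Both planes have normal n = (-4, 1, -1), |n| = 3√2. Any point on the first plane is at distance |0 − 16|/|n| = 16/(3√2) = 8√2/3 from the second.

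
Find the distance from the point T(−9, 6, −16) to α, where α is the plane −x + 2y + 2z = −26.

5

n = (−1, 2, 2); n·P − (-26) = 15; |n| = 3; distance = 15/3 = 5.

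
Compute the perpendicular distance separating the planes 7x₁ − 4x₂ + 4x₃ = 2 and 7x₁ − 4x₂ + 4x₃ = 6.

With common normal n = (7, −4, 4) (|n| = 9), the distance is |2 − 6|/|n| = 4/9.

4/9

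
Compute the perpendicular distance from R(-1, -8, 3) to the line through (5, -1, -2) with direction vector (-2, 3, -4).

Direction vector d = (-2, 3, -4).
AP = (-6, -7, 5); AP·d = -29, |AP|² = 110, |d|² = 29.
distance² = |AP|² − (AP·d)²/|d|² = 110 − 841/29 = 81, so the distance is 9.

9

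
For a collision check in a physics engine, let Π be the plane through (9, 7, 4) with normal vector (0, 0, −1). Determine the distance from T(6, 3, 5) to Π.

The plane has equation n·(r − (9, 7, 4)) = 0, i.e. n·r = -4.
n = (0, 0, −1); n·P − (-4) = -1; |n| = 1; distance = 1/1 = 1.

1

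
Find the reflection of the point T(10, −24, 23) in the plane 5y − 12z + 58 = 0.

(10, -4, -25)

n = (0, 5, −12), |n|² = 169, n·T − (-58) = -338, so t = -338/169 = -2.
Foot F = T − (-2)·n = (10, −14, −1); the reflection is 2F − T = (10, −4, −25).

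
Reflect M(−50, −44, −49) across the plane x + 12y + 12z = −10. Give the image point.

(-42, 52, 47)

With n = (1, 12, 12), the signed offset is (n·M − (-10))/|n|² = -1156/289 = -4.
M' = M − 2t·n = (−50, −44, −49) − (-8)·(1, 12, 12) = (−42, 52, 47).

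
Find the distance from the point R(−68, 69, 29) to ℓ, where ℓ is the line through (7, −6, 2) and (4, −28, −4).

A direction vector is d = (−3, −22, −6).
AP = (−75, 75, 27), and AP × d = (144, −531, 1875).
|AP × d|² = 3818322 and |d|² = 529, so the distance is √(3818322/529) = √7218 = 3√802.

3√802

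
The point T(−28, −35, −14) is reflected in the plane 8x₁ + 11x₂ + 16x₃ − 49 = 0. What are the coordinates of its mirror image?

(4, 9, 50)

With n = (8, 11, 16), the signed offset is (n·T − 49)/|n|² = -882/441 = -2.
T' = T − 2t·n = (−28, −35, −14) − (-4)·(8, 11, 16) = (4, 9, 50).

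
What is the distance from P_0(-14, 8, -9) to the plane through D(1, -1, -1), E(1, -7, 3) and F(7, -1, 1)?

9√14/14

DE = (0, -6, 4) and DF = (6, 0, 2), so a normal is n = DE × DF = (-12, 24, 36).
n = (-12, 24, 36); n·P − (-72) = 108; |n| = 12√14; distance = 108/(12√14) = 9√14/14.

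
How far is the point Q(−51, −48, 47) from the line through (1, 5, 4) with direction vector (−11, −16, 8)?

Direction vector d = (−11, −16, 8).
AP = (−52, −53, 43); AP·d = 1764, |AP|² = 7362, |d|² = 441.
distance² = |AP|² − (AP·d)²/|d|² = 7362 − 3111696/441 = 306, so the distance is 3√34.

3√34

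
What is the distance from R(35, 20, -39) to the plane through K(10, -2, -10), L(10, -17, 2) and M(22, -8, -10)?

7√5/15

KL = (0, -15, 12) and KM = (12, -6, 0), so a normal is n = KL × KM = (72, 144, 180).
Then n·(35, 20, -39) - (-1368) = -252.
|n| = √(5184 + 20736 + 32400) = 108√5, so the distance is |-252|/(108√5) = 7√5/15.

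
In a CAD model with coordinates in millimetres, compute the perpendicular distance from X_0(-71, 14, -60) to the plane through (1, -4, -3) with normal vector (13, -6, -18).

The plane has equation n·(r − (1, -4, -3)) = 0, i.e. n·r = 91.
Then n·(-71, 14, -60) - 91 = -18.
|n| = √(169 + 36 + 324) = 23, so the distance is |-18|/23 = 18/23.

18/23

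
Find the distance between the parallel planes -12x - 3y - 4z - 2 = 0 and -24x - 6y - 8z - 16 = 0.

Divide the second equation by 2 to match normals: -12x - 3y - 4z = 8.
With common normal n = (-12, -3, -4) (|n| = 13), the distance is |2 − 8|/|n| = 6/13.

6/13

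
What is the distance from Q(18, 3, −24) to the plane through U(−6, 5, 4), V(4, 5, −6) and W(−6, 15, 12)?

2√66/11

UV = (10, 0, −10) and UW = (0, 10, 8), so a normal is n = UV × UW = (100, −80, 100).
n = (100, −80, 100); n·P − (-600) = -240; |n| = 20√66; distance = 240/(20√66) = 12/√66.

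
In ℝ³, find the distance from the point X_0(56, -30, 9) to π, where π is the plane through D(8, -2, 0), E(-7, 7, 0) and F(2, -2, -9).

DE = (-15, 9, 0) and DF = (-6, 0, -9), so a normal is n = DE × DF = (-81, -135, 54).
Then n·(56, -30, 9) - (-378) = 378.
|n| = √(6561 + 18225 + 2916) = 27√38, so the distance is |378|/(27√38) = 7√38/19.

7√38/19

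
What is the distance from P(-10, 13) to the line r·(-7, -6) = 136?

144√85/85

d = |(-7)·(-10) + (-6)·13 − 136| / √(49 + 36) = |-144|/√85 = 144/√85.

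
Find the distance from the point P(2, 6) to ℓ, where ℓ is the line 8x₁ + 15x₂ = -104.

210/17

The normal to the line is n = (8, 15) with |n| = 17.
|n·P − (-104)| = |106 − (-104)| = 210, so the distance is 210/17.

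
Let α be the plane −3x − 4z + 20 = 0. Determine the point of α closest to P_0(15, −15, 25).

The perpendicular from P_0 has direction n = (−3, 0, −4): r = (15, −15, 25) + μ(−3, 0, −4).
Substitute into the plane: n·(P_0 + μn) = -20 gives -145 + 25μ = -20, so μ = 5.
Foot = (15, −15, 25) + 5·(−3, 0, −4) = (0, −15, 5).

(0, -15, 5)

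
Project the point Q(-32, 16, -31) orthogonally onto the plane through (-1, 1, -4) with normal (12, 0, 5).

(4, 16, -16)

n = (12, 0, 5), |n|² = 169, and n·Q − (-32) = -507.
t = -507/169 = -3, so the foot is Q − t·n = (-32, 16, -31) − (-3)·(12, 0, 5) = (4, 16, -16).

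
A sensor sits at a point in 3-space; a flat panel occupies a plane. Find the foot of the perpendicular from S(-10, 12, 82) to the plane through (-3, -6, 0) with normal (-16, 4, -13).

The perpendicular from S has direction n = (-16, 4, -13): r = (-10, 12, 82) + μ(-16, 4, -13).
Substitute into the plane: n·(S + μn) = 24 gives -858 + 441μ = 24, so μ = 2.
Foot = (-10, 12, 82) + 2·(-16, 4, -13) = (-42, 20, 56).

(-42, 20, 56)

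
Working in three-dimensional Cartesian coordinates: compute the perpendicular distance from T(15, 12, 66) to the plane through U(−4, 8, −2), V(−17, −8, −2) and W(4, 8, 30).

UV = (−13, −16, 0) and UW = (8, 0, 32), so a normal is n = UV × UW = (−512, 416, 128).
Then n·(15, 12, 66) − 5120 = 640.
|n| = √(262144 + 173056 + 16384) = 672, so the distance is |640|/672 = 20/21.

20/21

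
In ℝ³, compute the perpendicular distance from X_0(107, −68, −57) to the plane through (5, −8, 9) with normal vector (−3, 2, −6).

The plane has equation n·(r − (5, −8, 9)) = 0, i.e. n·r = -85.
Then n·(107, −68, −57) − (−85) = −30.
|n| = √(9 + 4 + 36) = 7, so the distance is |-30|/7 = 30/7.

30/7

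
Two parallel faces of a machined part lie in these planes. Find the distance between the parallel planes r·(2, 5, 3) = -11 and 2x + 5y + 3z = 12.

With common normal n = (2, 5, 3) (|n| = √38), the distance is |(-11) − 12|/|n| = 23/√38 = 23√38/38.

23√38/38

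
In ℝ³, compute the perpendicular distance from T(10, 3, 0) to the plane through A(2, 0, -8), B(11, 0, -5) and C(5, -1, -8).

AB = (9, 0, 3) and AC = (3, -1, 0), so a normal is n = AB × AC = (3, 9, -9).
d = |3·10 + 9·3 + (-9)·0 − 78| / √(9 + 81 + 81) = |-21| / (3√19) = 7√19/19.

7/√19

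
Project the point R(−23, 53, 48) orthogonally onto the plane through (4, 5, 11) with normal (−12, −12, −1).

n = (−12, −12, −1), |n|² = 289, and n·R − (-119) = -289.
t = -289/289 = -1, so the foot is R − t·n = (−23, 53, 48) − (-1)·(−12, −12, −1) = (−35, 41, 47).

(-35, 41, 47)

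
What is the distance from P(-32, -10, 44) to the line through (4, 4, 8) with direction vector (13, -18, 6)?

2√697

Direction vector d = (13, -18, 6).
AP = (-36, -14, 36), and AP × d = (564, 684, 830).
|AP × d|² = 1474852 and |d|² = 529, so the distance is √(1474852/529) = √2788 = 2√697.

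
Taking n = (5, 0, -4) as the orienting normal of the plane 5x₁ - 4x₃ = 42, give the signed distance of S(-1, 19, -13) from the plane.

5√41/41

n·S − 42 = 5.
|n| = √41, so the signed distance is 5√41/41.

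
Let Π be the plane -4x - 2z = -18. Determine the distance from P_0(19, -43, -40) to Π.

11/√5

n = (-4, 0, -2); n·P − (-18) = 22; |n| = 2√5; distance = 22/(2√5) = 11√5/5.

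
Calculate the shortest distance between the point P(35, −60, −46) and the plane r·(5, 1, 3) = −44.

3√35/5

n = (5, 1, 3); n·P − (-44) = 21; |n| = √35; distance = 21/√35.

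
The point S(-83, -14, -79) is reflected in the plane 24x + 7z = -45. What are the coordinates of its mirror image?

n = (24, 0, 7), |n|² = 625, n·S − (-45) = -2500, so t = -2500/625 = -4.
Foot F = S − (-4)·n = (13, -14, -51); the reflection is 2F − S = (109, -14, -23).

(109, -14, -23)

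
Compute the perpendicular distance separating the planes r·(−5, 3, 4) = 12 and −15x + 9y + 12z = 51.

Divide the second equation by 3 to match normals: −5x + 3y + 4z = 17.
With common normal n = (−5, 3, 4) (|n| = 5√2), the distance is |12 − 17|/|n| = 5/(5√2) = √2/2.

1/√2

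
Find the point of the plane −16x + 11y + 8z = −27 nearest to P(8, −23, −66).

n = (−16, 11, 8), |n|² = 441, and n·P − (-27) = -882.
t = -882/441 = -2, so the foot is P − t·n = (8, −23, −66) − (-2)·(−16, 11, 8) = (−24, −1, −50).

(-24, -1, -50)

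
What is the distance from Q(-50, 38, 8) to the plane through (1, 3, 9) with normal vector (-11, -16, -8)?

The plane has equation n·(r − (1, 3, 9)) = 0, i.e. n·r = -131.
d = |(-11)·(-50) + (-16)·38 + (-8)·8 − (-131)| / √(121 + 256 + 64) = |9| / 21 = 3/7.

3/7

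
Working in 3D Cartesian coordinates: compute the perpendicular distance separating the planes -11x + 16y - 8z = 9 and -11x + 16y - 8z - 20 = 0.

With common normal n = (-11, 16, -8) (|n| = 21), the distance is |9 − 20|/|n| = 11/21.

11/21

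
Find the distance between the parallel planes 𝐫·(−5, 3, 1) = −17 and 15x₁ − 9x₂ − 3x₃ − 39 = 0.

Divide the second equation by -3 to match normals: −5x₁ + 3x₂ + x₃ = -13.
Both planes have normal n = (−5, 3, 1), |n| = √35. Any point on the first plane is at distance |(-13) − (-17)|/|n| = 4/√35 = 4√35/35 from the second.

4/√35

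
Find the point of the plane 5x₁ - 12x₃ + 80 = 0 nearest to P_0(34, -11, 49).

(44, -11, 25)

n = (5, 0, -12), |n|² = 169, and n·P_0 − (-80) = -338.
t = -338/169 = -2, so the foot is P_0 − t·n = (34, -11, 49) − (-2)·(5, 0, -12) = (44, -11, 25).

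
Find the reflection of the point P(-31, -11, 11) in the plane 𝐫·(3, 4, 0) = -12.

With n = (3, 4, 0), the signed offset is (n·P − (-12))/|n|² = -125/25 = -5.
P' = P − 2t·n = (-31, -11, 11) − (-10)·(3, 4, 0) = (-1, 29, 11).

(-1, 29, 11)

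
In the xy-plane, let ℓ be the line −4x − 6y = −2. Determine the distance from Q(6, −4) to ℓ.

The normal to the line is n = (−4, −6) with |n| = 2√13.
|n·Q − (-2)| = |0 − (-2)| = 2, so the distance is 2/(2√13) = √13/13.

√13/13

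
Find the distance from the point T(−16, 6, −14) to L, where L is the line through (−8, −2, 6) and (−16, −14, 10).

2√118

A direction vector is d = (−8, −12, 4).
AP = (−8, 8, −20); AP·d = -112, |AP|² = 528, |d|² = 224.
distance² = |AP|² − (AP·d)²/|d|² = 528 − 12544/224 = 472, so the distance is 2√118.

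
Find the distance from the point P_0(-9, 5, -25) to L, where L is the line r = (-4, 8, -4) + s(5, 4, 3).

Direction vector d = (5, 4, 3).
AP = (-5, -3, -21), and AP × d = (75, -90, -5).
|AP × d|² = 13750 and |d|² = 50, so the distance is √(13750/50) = √275 = 5√11.

5√11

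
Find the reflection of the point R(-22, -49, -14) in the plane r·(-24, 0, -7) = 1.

(26, -49, 0)

n = (-24, 0, -7), |n|² = 625, n·R − 1 = 625, so t = 625/625 = 1.
Foot F = R − 1·n = (2, -49, -7); the reflection is 2F − R = (26, -49, 0).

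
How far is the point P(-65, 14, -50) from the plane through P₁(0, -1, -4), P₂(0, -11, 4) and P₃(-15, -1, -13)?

P₁P₂ = (0, -10, 8) and P₁P₃ = (-15, 0, -9), so a normal is n = P₁P₂ × P₁P₃ = (90, -120, -150).
Then n·(-65, 14, -50) - 720 = -750.
|n| = √(8100 + 14400 + 22500) = 150√2, so the distance is |-750|/(150√2) = 5/√2.

5√2/2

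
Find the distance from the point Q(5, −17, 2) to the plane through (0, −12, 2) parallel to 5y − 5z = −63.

Parallel planes share the normal n = (0, 5, −5); since (0, −12, 2) lies on the plane, its equation is 5y − 5z = -70.
n = (0, 5, −5); n·P − (-70) = -25; |n| = 5√2; distance = 25/(5√2) = 5/√2.

5√2/2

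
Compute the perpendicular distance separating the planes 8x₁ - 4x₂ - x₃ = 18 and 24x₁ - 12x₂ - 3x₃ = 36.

2/3

Divide the second equation by 3 to match normals: 8x₁ - 4x₂ - x₃ = 12.
Both planes have normal n = (8, -4, -1), |n| = 9. Any point on the first plane is at distance |12 − 18|/|n| = 6/9 = 2/3 from the second.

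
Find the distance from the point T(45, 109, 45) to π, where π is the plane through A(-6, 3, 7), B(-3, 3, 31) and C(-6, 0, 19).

AB = (3, 0, 24) and AC = (0, -3, 12), so a normal is n = AB × AC = (72, -36, -9).
d = |72·45 + (-36)·109 + (-9)·45 − (-603)| / √(5184 + 1296 + 81) = |-486| / 81 = 6.

6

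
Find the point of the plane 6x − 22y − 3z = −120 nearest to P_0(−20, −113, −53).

The perpendicular from P_0 has direction n = (6, −22, −3): r = (−20, −113, −53) + t(6, −22, −3).
Substitute into the plane: n·(P_0 + tn) = -120 gives 2525 + 529t = -120, so t = -5.
Foot = (−20, −113, −53) + (-5)·(6, −22, −3) = (−50, −3, −38).

(-50, -3, -38)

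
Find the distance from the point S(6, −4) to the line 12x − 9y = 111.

1/5

d = |12·6 + (-9)·(-4) − 111| / √(144 + 81) = |-3|/15 = 1/5.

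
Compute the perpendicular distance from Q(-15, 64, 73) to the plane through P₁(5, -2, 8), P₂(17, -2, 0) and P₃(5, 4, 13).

P₁P₂ = (12, 0, -8) and P₁P₃ = (0, 6, 5), so a normal is n = P₁P₂ × P₁P₃ = (48, -60, 72).
Then n·(-15, 64, 73) - 936 = -240.
|n| = √(2304 + 3600 + 5184) = 12√77, so the distance is |-240|/(12√77) = 20√77/77.

20√77/77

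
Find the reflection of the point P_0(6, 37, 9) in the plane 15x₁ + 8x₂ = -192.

(-54, 5, 9)

With n = (15, 8, 0), the signed offset is (n·P_0 − (-192))/|n|² = 578/289 = 2.
P_0' = P_0 − 2t·n = (6, 37, 9) − 4·(15, 8, 0) = (-54, 5, 9).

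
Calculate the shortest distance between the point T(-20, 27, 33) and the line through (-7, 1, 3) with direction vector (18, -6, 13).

√1745

Direction vector d = (18, -6, 13).
AP = (-13, 26, 30); AP·d = 0, |AP|² = 1745, |d|² = 529.
distance² = |AP|² − (AP·d)²/|d|² = 1745 − 0/529 = 1745, so the distance is √1745.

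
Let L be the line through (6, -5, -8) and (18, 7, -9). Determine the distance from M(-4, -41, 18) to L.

2√229

A direction vector is d = (12, 12, -1).
AP = (-10, -36, 26), and AP × d = (-276, 302, 312).
|AP × d|² = 264724 and |d|² = 289, so the distance is √(264724/289) = √916 = 2√229.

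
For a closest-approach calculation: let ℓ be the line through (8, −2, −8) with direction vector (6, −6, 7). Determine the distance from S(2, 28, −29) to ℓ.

12√2

Direction vector d = (6, −6, 7).
AP = (−6, 30, −21), and AP × d = (84, −84, −144).
|AP × d|² = 34848 and |d|² = 121, so the distance is √(34848/121) = √288 = 12√2.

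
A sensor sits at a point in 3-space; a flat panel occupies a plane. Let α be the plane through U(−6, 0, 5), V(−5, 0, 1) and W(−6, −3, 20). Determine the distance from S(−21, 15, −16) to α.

UV = (1, 0, −4) and UW = (0, −3, 15), so a normal is n = UV × UW = (−12, −15, −3).
d = |(-12)·(-21) + (-15)·15 + (-3)·(-16) − 57| / √(144 + 225 + 9) = |18| / (3√42) = 6/√42.

6/√42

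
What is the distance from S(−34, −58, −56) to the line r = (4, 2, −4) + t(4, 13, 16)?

Direction vector d = (4, 13, 16).
AP = (−38, −60, −52); AP·d = -1764, |AP|² = 7748, |d|² = 441.
distance² = |AP|² − (AP·d)²/|d|² = 7748 − 3111696/441 = 692, so the distance is 2√173.

2√173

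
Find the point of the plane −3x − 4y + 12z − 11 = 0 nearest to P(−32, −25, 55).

n = (−3, −4, 12), |n|² = 169, and n·P − 11 = 845.
t = 845/169 = 5, so the foot is P − t·n = (−32, −25, 55) − 5·(−3, −4, 12) = (−17, −5, −5).

(-17, -5, -5)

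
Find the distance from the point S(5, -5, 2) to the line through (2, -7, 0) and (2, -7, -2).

√13

A direction vector is d = (0, 0, -2).
AP = (3, 2, 2); AP·d = -4, |AP|² = 17, |d|² = 4.
distance² = |AP|² − (AP·d)²/|d|² = 17 − 16/4 = 13, so the distance is √13.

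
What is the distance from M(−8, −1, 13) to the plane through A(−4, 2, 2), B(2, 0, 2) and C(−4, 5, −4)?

AB = (6, −2, 0) and AC = (0, 3, −6), so a normal is n = AB × AC = (12, 36, 18).
d = |12·(-8) + 36·(-1) + 18·13 − 60| / √(144 + 1296 + 324) = |42| / 42 = 1.

1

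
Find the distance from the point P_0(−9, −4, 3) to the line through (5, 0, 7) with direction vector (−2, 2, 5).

Direction vector d = (−2, 2, 5).
AP = (−14, −4, −4); AP·d = 0, |AP|² = 228, |d|² = 33.
distance² = |AP|² − (AP·d)²/|d|² = 228 − 0/33 = 228, so the distance is 2√57.

2√57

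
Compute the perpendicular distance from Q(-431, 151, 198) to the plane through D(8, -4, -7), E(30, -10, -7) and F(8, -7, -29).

DE = (22, -6, 0) and DF = (0, -3, -22), so a normal is n = DE × DF = (132, 484, -66).
n = (132, 484, -66); n·P − (-418) = 3542; |n| = 506; distance = 3542/506 = 7.

7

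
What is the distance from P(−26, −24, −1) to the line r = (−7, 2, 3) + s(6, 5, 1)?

√61

Direction vector d = (6, 5, 1).
AP = (−19, −26, −4); AP·d = -248, |AP|² = 1053, |d|² = 62.
distance² = |AP|² − (AP·d)²/|d|² = 1053 − 61504/62 = 61, so the distance is √61.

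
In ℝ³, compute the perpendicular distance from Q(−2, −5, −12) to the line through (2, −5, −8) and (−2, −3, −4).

4√2

A direction vector is d = (−4, 2, 4).
AP = (−4, 0, −4), and AP × d = (8, 32, −8).
|AP × d|² = 1152 and |d|² = 36, so the distance is √(1152/36) = √32 = 4√2.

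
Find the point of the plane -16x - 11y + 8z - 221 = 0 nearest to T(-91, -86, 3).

n = (-16, -11, 8), |n|² = 441, and n·T − 221 = 2205.
t = 2205/441 = 5, so the foot is T − t·n = (-91, -86, 3) − 5·(-16, -11, 8) = (-11, -31, -37).

(-11, -31, -37)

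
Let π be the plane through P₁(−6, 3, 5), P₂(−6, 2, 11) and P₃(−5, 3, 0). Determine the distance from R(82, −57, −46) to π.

P₁P₂ = (0, −1, 6) and P₁P₃ = (1, 0, −5), so a normal is n = P₁P₂ × P₁P₃ = (5, 6, 1).
n = (5, 6, 1); n·P − (-7) = 29; |n| = √62; distance = 29/√62.

29√62/62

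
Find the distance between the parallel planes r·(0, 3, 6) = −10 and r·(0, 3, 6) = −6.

With common normal n = (0, 3, 6) (|n| = 3√5), the distance is |(-10) − (-6)|/|n| = 4/(3√5).

4√5/15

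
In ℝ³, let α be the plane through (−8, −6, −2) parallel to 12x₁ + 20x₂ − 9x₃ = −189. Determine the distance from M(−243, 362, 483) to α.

7

Parallel planes share the normal n = (12, 20, −9); since (−8, −6, −2) lies on the plane, its equation is 12x₁ + 20x₂ − 9x₃ = -198.
Then n·(−243, 362, 483) − (−198) = 175.
|n| = √(144 + 400 + 81) = 25, so the distance is |175|/25 = 7.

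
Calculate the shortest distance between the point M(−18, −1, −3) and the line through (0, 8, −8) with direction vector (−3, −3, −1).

3√14

Direction vector d = (−3, −3, −1).
AP = (−18, −9, 5), and AP × d = (24, −33, 27).
|AP × d|² = 2394 and |d|² = 19, so the distance is √(2394/19) = √126 = 3√14.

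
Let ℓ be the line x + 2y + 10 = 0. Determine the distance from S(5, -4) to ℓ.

The normal to the line is n = (1, 2) with |n| = √5.
|n·S − (-10)| = |-3 − (-10)| = 7, so the distance is 7/√5 = 7√5/5.

7√5/5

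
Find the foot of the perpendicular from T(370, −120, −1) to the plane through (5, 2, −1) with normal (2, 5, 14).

n = (2, 5, 14), |n|² = 225, and n·T − 6 = 120.
t = 120/225 = 8/15, so the foot is T − t·n = (370, −120, −1) − (8/15)·(2, 5, 14) = (5534/15, −368/3, −127/15).

(5534/15, -368/3, -127/15)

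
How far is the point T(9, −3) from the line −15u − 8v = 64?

175/17

The normal to the line is n = (−15, −8) with |n| = 17.
|n·T − 64| = |-111 − 64| = 175, so the distance is 175/17.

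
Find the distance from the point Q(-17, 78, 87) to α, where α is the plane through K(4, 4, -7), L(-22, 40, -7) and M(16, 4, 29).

20/23

KL = (-26, 36, 0) and KM = (12, 0, 36), so a normal is n = KL × KM = (1296, 936, -432).
n = (1296, 936, -432); n·P − 11952 = 1440; |n| = 1656; distance = 1440/1656 = 20/23.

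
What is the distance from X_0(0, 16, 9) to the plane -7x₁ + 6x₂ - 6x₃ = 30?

12/11

n = (-7, 6, -6); n·P − 30 = 12; |n| = 11; distance = 12/11.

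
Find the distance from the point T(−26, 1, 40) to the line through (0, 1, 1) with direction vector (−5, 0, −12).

Direction vector d = (−5, 0, −12).
AP = (−26, 0, 39); AP·d = -338, |AP|² = 2197, |d|² = 169.
distance² = |AP|² − (AP·d)²/|d|² = 2197 − 114244/169 = 1521, so the distance is 39.

39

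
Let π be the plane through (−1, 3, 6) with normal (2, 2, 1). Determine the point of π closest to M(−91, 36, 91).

n = (2, 2, 1), |n|² = 9, and n·M − 10 = -29.
t = -29/9, so the foot is M − t·n = (−91, 36, 91) − (-29/9)·(2, 2, 1) = (−761/9, 382/9, 848/9).

(-761/9, 382/9, 848/9)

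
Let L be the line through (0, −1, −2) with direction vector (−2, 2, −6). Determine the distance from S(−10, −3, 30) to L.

2√106

Direction vector d = (−2, 2, −6).
AP = (−10, −2, 32); AP·d = -176, |AP|² = 1128, |d|² = 44.
distance² = |AP|² − (AP·d)²/|d|² = 1128 − 30976/44 = 424, so the distance is 2√106.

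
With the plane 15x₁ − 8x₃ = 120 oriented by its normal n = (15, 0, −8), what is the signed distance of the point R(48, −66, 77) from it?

n·R − 120 = -16.
|n| = 17, so the signed distance is -16/17.

-16/17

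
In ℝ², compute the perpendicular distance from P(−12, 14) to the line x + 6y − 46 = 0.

26√37/37

The normal to the line is n = (1, 6) with |n| = √37.
|n·P − 46| = |72 − 46| = 26, so the distance is 26/√37.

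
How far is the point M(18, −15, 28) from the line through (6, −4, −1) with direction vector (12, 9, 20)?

Direction vector d = (12, 9, 20).
AP = (12, −11, 29), and AP × d = (−481, 108, 240).
|AP × d|² = 300625 and |d|² = 625, so the distance is √(300625/625) = √481.

√481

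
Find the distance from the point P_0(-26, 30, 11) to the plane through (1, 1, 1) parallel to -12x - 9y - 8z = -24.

1

Parallel planes share the normal n = (-12, -9, -8); since (1, 1, 1) lies on the plane, its equation is -12x - 9y - 8z = -29.
d = |(-12)·(-26) + (-9)·30 + (-8)·11 − (-29)| / √(144 + 81 + 64) = |-17| / 17 = 1.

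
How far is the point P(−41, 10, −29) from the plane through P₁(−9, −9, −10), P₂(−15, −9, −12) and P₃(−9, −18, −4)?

P₁P₂ = (−6, 0, −2) and P₁P₃ = (0, −9, 6), so a normal is n = P₁P₂ × P₁P₃ = (−18, 36, 54).
n = (−18, 36, 54); n·P − (-702) = 234; |n| = 18√14; distance = 234/(18√14) = 13/√14.

13/√14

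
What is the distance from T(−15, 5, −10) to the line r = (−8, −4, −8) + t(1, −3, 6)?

Direction vector d = (1, −3, 6).
AP = (−7, 9, −2), and AP × d = (48, 40, 12).
|AP × d|² = 4048 and |d|² = 46, so the distance is √(4048/46) = √88 = 2√22.

2√22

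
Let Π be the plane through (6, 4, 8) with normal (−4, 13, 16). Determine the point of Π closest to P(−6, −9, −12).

(-10, 4, 4)

The perpendicular from P has direction n = (−4, 13, 16): r = (−6, −9, −12) + t(−4, 13, 16).
Substitute into the plane: n·(P + tn) = 156 gives -285 + 441t = 156, so t = 1.
Foot = (−6, −9, −12) + 1·(−4, 13, 16) = (−10, 4, 4).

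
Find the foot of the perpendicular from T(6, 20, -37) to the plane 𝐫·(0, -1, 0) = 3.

The perpendicular from T has direction n = (0, -1, 0): r = (6, 20, -37) + t(0, -1, 0).
Substitute into the plane: n·(T + tn) = 3 gives -20 + 1t = 3, so t = 23.
Foot = (6, 20, -37) + 23·(0, -1, 0) = (6, -3, -37).

(6, -3, -37)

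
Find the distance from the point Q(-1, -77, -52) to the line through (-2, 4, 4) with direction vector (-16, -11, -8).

√5729

Direction vector d = (-16, -11, -8).
AP = (1, -81, -56), and AP × d = (32, 904, -1307).
|AP × d|² = 2526489 and |d|² = 441, so the distance is √(2526489/441) = √5729.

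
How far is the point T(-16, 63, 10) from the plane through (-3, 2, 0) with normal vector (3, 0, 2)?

19√13/13

The plane has equation n·(r − (-3, 2, 0)) = 0, i.e. n·r = -9.
n = (3, 0, 2); n·P − (-9) = -19; |n| = √13; distance = 19/√13.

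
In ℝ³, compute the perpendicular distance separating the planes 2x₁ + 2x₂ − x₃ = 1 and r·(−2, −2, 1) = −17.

Divide the second equation by -1 to match normals: 2x₁ + 2x₂ − x₃ = 17.
With common normal n = (2, 2, −1) (|n| = 3), the distance is |1 − 17|/|n| = 16/3.

16/3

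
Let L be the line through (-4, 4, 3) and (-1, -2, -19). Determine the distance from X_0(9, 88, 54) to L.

A direction vector is d = (3, -6, -22).
AP = (13, 84, 51); AP·d = -1587, |AP|² = 9826, |d|² = 529.
distance² = |AP|² − (AP·d)²/|d|² = 9826 − 2518569/529 = 5065, so the distance is √5065.

√5065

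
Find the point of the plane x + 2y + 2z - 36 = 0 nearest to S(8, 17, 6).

(6, 13, 2)

n = (1, 2, 2), |n|² = 9, and n·S − 36 = 18.
t = 18/9 = 2, so the foot is S − t·n = (8, 17, 6) − 2·(1, 2, 2) = (6, 13, 2).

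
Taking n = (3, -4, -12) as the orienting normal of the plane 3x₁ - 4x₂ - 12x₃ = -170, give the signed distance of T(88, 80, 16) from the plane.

n·T − (-170) = -78.
|n| = 13, so the signed distance is -78/13 = -6.

-6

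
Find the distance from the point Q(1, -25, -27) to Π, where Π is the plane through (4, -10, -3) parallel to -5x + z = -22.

Parallel planes share the normal n = (-5, 0, 1); since (4, -10, -3) lies on the plane, its equation is -5x + z = -23.
d = |(-5)·1 + 1·(-27) − (-23)| / √(25 + 0 + 1) = |-9| / √26 = 9/√26.

9/√26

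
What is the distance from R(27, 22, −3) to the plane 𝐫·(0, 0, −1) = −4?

7

Normal vector n = (0, 0, −1), and n·(27, 22, −3) − (−4) = 7.
|n| = √(0 + 0 + 1) = 1, so the distance is |7|/1 = 7.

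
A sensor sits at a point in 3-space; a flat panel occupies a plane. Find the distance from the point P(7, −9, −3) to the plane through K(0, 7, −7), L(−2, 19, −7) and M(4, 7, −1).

10/√53

KL = (−2, 12, 0) and KM = (4, 0, 6), so a normal is n = KL × KM = (72, 12, −48).
Then n·(7, −9, −3) − 420 = 120.
|n| = √(5184 + 144 + 2304) = 12√53, so the distance is |120|/(12√53) = 10√53/53.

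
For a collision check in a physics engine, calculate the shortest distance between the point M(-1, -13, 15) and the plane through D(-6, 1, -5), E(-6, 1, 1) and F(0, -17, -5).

DE = (0, 0, 6) and DF = (6, -18, 0), so a normal is n = DE × DF = (108, 36, 0).
n = (108, 36, 0); n·P − (-612) = 36; |n| = 36√10; distance = 36/(36√10) = √10/10.

1/√10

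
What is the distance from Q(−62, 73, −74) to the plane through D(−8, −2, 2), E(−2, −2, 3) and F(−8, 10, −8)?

27√62/62

DE = (6, 0, 1) and DF = (0, 12, −10), so a normal is n = DE × DF = (−12, 60, 72).
d = |(-12)·(-62) + 60·73 + 72·(-74) − 120| / √(144 + 3600 + 5184) = |-324| / (12√62) = 27√62/62.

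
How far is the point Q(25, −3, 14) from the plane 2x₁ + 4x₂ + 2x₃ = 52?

7/√6

d = |2·25 + 4·(-3) + 2·14 − 52| / √(4 + 16 + 4) = |14| / (2√6) = 7√6/6.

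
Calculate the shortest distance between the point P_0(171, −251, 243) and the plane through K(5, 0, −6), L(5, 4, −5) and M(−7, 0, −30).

KL = (0, 4, 1) and KM = (−12, 0, −24), so a normal is n = KL × KM = (−96, −12, 48).
Then n·(171, −251, 243) − (−768) = −972.
|n| = √(9216 + 144 + 2304) = 108, so the distance is |-972|/108 = 9.

9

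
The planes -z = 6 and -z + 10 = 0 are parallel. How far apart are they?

16

Both planes have normal n = (0, 0, -1), |n| = 1. Any point on the first plane is at distance |(-10) − 6|/|n| = 16/1 = 16 from the second.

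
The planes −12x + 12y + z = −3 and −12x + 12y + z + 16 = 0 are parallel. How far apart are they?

Both planes have normal n = (−12, 12, 1), |n| = 17. Any point on the first plane is at distance |(-16) − (-3)|/|n| = 13/17 from the second.

13/17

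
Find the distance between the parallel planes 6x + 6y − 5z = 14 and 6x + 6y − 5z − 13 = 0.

Both planes have normal n = (6, 6, −5), |n| = √97. Any point on the first plane is at distance |13 − 14|/|n| = 1/√97 = √97/97 from the second.

√97/97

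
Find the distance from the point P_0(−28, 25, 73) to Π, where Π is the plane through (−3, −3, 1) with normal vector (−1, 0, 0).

The plane has equation n·(r − (−3, −3, 1)) = 0, i.e. n·r = 3.
n = (−1, 0, 0); n·P − 3 = 25; |n| = 1; distance = 25/1 = 25.

25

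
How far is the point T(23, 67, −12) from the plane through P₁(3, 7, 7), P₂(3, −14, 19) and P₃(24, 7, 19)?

P₁P₂ = (0, −21, 12) and P₁P₃ = (21, 0, 12), so a normal is n = P₁P₂ × P₁P₃ = (−252, 252, 441).
n = (−252, 252, 441); n·P − 4095 = 1701; |n| = 567; distance = 1701/567 = 3.

3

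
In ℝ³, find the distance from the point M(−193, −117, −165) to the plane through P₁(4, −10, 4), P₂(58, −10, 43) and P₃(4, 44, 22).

P₁P₂ = (54, 0, 39) and P₁P₃ = (0, 54, 18), so a normal is n = P₁P₂ × P₁P₃ = (−2106, −972, 2916).
Then n·(−193, −117, −165) − 12960 = 26082.
|n| = √(4435236 + 944784 + 8503056) = 3726, so the distance is |26082|/3726 = 7.

7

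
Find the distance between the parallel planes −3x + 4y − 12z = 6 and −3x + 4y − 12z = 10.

4/13

Both planes have normal n = (−3, 4, −12), |n| = 13. Any point on the first plane is at distance |10 − 6|/|n| = 4/13 from the second.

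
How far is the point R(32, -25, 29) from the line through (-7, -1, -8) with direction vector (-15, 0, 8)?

3√353

Direction vector d = (-15, 0, 8).
AP = (39, -24, 37); AP·d = -289, |AP|² = 3466, |d|² = 289.
distance² = |AP|² − (AP·d)²/|d|² = 3466 − 83521/289 = 3177, so the distance is 3√353.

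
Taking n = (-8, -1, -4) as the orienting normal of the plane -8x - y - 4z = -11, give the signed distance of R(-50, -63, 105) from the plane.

6

n·R − (-11) = 54.
|n| = 9, so the signed distance is 54/9 = 6.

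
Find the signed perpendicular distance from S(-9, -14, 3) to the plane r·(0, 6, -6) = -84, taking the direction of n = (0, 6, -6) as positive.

-3√2/2

n·S − (-84) = -18.
|n| = 6√2, so the signed distance is -3√2/2.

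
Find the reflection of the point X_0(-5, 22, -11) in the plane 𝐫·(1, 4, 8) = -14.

(-47/9, 190/9, -115/9)

n = (1, 4, 8), |n|² = 81, n·X_0 − (-14) = 9, so t = 9/81 = 1/9.
Foot F = X_0 − (1/9)·n = (-46/9, 194/9, -107/9); the reflection is 2F − X_0 = (-47/9, 190/9, -115/9).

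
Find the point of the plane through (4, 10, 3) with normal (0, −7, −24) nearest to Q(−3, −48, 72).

n = (0, −7, −24), |n|² = 625, and n·Q − (-142) = -1250.
t = -1250/625 = -2, so the foot is Q − t·n = (−3, −48, 72) − (-2)·(0, −7, −24) = (−3, −62, 24).

(-3, -62, 24)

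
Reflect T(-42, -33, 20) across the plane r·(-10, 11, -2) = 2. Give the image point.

n = (-10, 11, -2), |n|² = 225, n·T − 2 = 15, so t = 15/225 = 1/15.
Foot F = T − (1/15)·n = (-124/3, -506/15, 302/15); the reflection is 2F − T = (-122/3, -517/15, 304/15).

(-122/3, -517/15, 304/15)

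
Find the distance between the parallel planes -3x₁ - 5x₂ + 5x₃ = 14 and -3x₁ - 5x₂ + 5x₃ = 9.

5/√59

Both planes have normal n = (-3, -5, 5), |n| = √59. Any point on the first plane is at distance |9 − 14|/|n| = 5/√59 = 5√59/59 from the second.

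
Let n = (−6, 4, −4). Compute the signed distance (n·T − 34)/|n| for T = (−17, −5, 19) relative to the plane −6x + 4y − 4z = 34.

n·T − 34 = -28.
|n| = 2√17, so the signed distance is -14/√17.

-14/√17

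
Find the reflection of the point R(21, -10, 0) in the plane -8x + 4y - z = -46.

With n = (-8, 4, -1), the signed offset is (n·R − (-46))/|n|² = -162/81 = -2.
R' = R − 2t·n = (21, -10, 0) − (-4)·(-8, 4, -1) = (-11, 6, -4).

(-11, 6, -4)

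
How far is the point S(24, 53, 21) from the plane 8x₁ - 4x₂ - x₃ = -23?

Normal vector n = (8, -4, -1), and n·(24, 53, 21) - (-23) = -18.
|n| = √(64 + 16 + 1) = 9, so the distance is |-18|/9 = 2.

2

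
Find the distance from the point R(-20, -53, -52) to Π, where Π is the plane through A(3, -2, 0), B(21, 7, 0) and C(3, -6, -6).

29√61/61

AB = (18, 9, 0) and AC = (0, -4, -6), so a normal is n = AB × AC = (-54, 108, -72).
d = |(-54)·(-20) + 108·(-53) + (-72)·(-52) − (-378)| / √(2916 + 11664 + 5184) = |-522| / (18√61) = 29√61/61.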